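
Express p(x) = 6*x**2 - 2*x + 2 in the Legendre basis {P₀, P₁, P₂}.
(4)P₀ + (-2)P₁ + (4)P₂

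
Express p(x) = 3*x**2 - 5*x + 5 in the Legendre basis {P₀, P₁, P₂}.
(6)P₀ + (-5)P₁ + (2)P₂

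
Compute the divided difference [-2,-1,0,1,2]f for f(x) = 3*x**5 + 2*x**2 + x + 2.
0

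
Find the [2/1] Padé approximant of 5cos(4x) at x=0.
5 - 40*x**2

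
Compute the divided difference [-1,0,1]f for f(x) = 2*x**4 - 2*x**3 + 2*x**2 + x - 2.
4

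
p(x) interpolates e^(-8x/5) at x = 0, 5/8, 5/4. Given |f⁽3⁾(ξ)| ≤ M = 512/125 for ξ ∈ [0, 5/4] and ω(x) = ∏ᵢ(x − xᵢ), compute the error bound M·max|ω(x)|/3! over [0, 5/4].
sqrt(3)/27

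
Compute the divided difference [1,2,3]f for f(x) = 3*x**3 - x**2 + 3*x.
17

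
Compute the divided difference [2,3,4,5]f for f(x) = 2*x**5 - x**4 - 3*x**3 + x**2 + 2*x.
233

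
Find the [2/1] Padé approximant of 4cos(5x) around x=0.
4 - 50*x**2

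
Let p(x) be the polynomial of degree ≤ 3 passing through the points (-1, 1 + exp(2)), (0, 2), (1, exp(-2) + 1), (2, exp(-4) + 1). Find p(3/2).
(5 + 15*exp(2) + (exp(2) + 11)*exp(4))*exp(-4)/16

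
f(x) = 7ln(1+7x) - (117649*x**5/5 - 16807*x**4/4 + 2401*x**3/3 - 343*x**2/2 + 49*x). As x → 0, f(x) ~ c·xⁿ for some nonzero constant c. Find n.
6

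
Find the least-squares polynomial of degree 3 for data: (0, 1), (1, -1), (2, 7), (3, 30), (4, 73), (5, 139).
67/63 + (-1133/189)x + (190/63)x² + (20/27)x³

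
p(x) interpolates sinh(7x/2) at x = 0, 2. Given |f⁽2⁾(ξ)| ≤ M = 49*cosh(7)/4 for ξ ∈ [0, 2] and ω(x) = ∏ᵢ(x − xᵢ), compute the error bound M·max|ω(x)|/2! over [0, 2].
49*cosh(7)/8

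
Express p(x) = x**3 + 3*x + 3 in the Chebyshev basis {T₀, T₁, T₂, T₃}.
(3)T₀ + (15/4)T₁ + (1/4)T₃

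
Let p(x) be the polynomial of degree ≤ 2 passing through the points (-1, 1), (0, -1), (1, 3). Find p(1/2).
1/4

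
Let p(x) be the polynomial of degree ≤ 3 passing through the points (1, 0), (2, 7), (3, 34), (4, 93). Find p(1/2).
1/4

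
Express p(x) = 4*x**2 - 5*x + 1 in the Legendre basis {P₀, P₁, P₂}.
(7/3)P₀ + (-5)P₁ + (8/3)P₂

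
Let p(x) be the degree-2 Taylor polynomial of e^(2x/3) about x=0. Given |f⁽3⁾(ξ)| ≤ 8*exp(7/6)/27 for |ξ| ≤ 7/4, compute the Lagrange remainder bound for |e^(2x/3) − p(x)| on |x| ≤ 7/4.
343*exp(7/6)/1296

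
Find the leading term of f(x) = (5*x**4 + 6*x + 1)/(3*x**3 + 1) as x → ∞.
5*x/3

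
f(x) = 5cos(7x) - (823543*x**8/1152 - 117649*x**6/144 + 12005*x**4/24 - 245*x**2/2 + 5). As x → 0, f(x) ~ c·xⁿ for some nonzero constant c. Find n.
10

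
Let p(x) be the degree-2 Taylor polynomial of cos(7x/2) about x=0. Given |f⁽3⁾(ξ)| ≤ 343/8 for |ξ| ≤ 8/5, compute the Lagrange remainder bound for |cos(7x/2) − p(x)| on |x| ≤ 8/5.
10976/375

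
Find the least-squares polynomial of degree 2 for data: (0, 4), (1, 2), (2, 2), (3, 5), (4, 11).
144/35 + (-261/70)x + (19/14)x²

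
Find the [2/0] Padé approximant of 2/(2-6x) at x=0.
9*x**2 + 3*x + 1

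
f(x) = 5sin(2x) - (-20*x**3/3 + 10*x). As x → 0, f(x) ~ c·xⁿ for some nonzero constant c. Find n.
5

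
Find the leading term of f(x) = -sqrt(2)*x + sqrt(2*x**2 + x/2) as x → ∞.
sqrt(2)/8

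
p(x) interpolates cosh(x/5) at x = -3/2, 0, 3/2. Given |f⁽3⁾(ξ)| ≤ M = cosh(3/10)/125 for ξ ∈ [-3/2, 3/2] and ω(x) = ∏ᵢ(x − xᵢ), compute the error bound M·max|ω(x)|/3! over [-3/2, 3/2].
sqrt(3)*cosh(3/10)/1000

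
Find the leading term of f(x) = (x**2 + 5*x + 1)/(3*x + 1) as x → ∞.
x/3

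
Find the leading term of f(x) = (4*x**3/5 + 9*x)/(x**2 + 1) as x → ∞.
4*x/5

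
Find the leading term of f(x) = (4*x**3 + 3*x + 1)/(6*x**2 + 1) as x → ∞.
2*x/3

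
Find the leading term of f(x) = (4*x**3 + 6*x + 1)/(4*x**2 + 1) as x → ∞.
x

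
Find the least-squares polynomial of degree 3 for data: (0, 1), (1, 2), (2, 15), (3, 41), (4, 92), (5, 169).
115/126 + (-1207/756)x + (77/36)x² + (53/54)x³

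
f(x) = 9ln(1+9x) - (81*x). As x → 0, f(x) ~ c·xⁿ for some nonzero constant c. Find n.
2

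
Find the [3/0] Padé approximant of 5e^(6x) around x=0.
180*x**3 + 90*x**2 + 30*x + 5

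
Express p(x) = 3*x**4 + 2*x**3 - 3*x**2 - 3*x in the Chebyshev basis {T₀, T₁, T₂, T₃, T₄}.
(-3/8)T₀ + (-3/2)T₁ + (1/2)T₃ + (3/8)T₄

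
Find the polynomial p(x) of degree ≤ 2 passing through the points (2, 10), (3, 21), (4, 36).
2*x**2 + x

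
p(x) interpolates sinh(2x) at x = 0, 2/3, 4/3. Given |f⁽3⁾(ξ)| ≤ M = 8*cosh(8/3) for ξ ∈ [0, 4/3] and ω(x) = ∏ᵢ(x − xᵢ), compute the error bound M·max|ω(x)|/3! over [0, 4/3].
64*sqrt(3)*cosh(8/3)/729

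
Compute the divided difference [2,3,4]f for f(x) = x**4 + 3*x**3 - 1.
82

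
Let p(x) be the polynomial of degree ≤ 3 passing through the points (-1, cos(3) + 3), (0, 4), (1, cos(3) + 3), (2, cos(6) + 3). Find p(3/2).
cos(3) + 5*cos(6)/16 + 43/16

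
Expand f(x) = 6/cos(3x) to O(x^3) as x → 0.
6 + 27*x**2 + O(x**3)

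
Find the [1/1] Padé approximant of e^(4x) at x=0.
(2*x + 1)/(1 - 2*x)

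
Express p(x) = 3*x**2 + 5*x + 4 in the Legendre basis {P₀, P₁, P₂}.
(5)P₀ + (5)P₁ + (2)P₂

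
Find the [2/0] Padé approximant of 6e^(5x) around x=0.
75*x**2 + 30*x + 6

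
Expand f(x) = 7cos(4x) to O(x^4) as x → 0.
7 - 56*x**2 + O(x**4)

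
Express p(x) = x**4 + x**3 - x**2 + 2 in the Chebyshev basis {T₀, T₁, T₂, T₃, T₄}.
(15/8)T₀ + (3/4)T₁ + (1/4)T₃ + (1/8)T₄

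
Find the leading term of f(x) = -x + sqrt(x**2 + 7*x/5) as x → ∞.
7/10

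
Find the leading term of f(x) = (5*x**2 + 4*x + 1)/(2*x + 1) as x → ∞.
5*x/2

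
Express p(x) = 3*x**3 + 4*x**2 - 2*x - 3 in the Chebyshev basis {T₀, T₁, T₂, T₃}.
-T₀ + (1/4)T₁ + (2)T₂ + (3/4)T₃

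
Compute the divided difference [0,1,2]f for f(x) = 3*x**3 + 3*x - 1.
9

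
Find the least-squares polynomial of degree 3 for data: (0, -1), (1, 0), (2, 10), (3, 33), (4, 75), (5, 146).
-76/63 + (71/189)x + (43/126)x² + (59/54)x³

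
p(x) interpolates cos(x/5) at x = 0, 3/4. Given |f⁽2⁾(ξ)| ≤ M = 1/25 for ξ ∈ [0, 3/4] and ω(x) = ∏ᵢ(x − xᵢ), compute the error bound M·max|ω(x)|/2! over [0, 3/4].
9/3200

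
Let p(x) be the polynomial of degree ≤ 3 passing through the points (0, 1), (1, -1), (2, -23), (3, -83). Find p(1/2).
11/8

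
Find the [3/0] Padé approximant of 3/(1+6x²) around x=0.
3 - 18*x**2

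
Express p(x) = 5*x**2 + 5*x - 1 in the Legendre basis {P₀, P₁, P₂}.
(2/3)P₀ + (5)P₁ + (10/3)P₂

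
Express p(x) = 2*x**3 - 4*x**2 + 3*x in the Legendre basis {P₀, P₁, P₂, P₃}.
(-4/3)P₀ + (21/5)P₁ + (-8/3)P₂ + (4/5)P₃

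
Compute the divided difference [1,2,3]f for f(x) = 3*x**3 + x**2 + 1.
19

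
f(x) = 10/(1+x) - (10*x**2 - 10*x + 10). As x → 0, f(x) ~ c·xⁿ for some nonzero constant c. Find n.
3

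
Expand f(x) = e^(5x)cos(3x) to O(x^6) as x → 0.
1 + 5*x + 8*x**2 - 5*x**3/3 - 161*x**4/6 - 305*x**5/6 + O(x**6)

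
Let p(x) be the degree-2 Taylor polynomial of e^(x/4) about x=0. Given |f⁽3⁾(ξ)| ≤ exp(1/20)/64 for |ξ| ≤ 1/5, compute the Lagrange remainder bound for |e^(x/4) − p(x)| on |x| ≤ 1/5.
exp(1/20)/48000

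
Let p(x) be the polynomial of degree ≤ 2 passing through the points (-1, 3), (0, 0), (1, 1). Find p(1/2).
0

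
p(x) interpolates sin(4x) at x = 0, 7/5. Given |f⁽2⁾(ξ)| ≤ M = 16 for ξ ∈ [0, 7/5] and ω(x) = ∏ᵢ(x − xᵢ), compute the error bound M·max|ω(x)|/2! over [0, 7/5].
98/25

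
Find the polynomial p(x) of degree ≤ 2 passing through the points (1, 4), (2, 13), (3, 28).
3*x**2 + 1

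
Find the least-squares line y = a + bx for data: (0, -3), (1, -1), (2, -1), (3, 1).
a = -14/5, b = 6/5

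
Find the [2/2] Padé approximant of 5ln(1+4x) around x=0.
20*x*(2*x + 1)/(8*x**2/3 + 4*x + 1)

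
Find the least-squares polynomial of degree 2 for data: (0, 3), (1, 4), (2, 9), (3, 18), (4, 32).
108/35 + (-48/35)x + (15/7)x²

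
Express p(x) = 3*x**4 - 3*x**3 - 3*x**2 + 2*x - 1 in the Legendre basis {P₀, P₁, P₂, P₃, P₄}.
(-7/5)P₀ + (1/5)P₁ + (-2/7)P₂ + (-6/5)P₃ + (24/35)P₄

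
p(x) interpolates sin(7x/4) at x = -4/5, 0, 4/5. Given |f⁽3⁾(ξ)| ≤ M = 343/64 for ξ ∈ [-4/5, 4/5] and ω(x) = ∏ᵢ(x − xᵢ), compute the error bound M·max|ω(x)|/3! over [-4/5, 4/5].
343*sqrt(3)/3375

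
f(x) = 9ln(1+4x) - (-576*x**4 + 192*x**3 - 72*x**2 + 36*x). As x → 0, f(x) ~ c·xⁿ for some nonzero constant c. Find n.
5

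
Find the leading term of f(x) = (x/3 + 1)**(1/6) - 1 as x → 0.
x/18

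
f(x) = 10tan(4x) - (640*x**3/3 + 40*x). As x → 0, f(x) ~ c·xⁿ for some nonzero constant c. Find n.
5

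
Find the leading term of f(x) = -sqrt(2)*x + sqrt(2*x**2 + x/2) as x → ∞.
sqrt(2)/8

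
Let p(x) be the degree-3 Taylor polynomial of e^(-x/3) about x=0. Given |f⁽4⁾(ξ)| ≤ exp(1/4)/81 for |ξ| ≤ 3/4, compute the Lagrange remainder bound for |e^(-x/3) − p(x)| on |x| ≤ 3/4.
exp(1/4)/6144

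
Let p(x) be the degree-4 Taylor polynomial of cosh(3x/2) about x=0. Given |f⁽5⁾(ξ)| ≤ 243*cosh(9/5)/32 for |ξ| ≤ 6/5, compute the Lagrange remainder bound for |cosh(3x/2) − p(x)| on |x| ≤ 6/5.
19683*cosh(9/5)/125000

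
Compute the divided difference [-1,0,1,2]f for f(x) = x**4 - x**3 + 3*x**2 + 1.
1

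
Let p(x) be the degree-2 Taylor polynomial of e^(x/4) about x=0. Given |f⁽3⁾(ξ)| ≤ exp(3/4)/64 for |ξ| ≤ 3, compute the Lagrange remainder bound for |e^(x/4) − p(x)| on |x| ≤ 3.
9*exp(3/4)/128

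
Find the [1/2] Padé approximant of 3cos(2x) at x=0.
3/(2*x**2 + 1)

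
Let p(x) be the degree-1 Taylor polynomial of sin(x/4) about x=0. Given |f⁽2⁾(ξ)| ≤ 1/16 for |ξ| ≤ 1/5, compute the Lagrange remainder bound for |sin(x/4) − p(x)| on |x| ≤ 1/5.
1/800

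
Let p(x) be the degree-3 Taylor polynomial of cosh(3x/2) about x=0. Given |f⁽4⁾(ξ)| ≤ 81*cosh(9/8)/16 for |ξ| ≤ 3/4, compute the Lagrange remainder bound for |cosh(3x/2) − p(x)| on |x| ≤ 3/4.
2187*cosh(9/8)/32768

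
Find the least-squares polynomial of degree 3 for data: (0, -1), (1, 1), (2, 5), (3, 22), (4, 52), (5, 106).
-115/126 + (1207/756)x + (-41/36)x² + (55/54)x³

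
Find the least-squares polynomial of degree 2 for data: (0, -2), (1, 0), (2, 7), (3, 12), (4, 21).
-16/7 + (83/35)x + (6/7)x²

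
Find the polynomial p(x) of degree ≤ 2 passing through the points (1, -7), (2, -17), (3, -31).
-2*x**2 - 4*x - 1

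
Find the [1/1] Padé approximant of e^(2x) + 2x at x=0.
(7*x/2 + 1)/(1 - x/2)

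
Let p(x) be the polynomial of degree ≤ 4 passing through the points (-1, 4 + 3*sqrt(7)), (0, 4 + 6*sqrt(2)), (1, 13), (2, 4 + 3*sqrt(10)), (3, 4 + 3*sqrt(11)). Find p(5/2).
-59/64 - 15*sqrt(7)/128 + 21*sqrt(2)/16 + 105*sqrt(11)/128 + 105*sqrt(10)/32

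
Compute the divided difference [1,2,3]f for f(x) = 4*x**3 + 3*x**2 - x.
27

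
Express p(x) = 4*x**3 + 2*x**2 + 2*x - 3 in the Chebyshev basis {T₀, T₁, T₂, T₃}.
(-2)T₀ + (5)T₁ + T₂ + T₃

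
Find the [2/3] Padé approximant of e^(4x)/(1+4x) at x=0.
(52*x**2/35 + 72*x/35 + 1)/(512*x**3/105 - 228*x**2/35 + 72*x/35 + 1)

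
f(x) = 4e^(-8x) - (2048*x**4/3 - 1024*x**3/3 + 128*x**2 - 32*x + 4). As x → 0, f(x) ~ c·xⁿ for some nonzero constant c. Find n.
5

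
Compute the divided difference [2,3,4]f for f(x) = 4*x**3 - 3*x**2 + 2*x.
33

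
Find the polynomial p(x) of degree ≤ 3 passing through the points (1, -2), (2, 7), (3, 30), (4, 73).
x**3 + x**2 - x - 3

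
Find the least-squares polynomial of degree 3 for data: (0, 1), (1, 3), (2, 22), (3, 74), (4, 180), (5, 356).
121/126 + (173/756)x + (-37/36)x² + (82/27)x³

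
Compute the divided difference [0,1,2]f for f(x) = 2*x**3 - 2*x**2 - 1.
4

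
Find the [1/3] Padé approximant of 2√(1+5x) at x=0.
(35*x/4 + 2)/(125*x**3/64 - 25*x**2/16 + 15*x/8 + 1)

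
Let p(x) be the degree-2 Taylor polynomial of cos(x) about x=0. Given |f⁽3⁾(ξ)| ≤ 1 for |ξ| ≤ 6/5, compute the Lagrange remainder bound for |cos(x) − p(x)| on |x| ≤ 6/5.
36/125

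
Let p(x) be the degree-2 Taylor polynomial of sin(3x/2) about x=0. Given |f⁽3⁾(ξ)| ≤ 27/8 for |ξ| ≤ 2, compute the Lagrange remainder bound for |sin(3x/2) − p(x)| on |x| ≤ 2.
9/2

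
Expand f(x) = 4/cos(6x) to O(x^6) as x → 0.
4 + 72*x**2 + 1080*x**4 + O(x**6)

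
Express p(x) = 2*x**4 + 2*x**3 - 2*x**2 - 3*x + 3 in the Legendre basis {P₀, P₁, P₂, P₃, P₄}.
(41/15)P₀ + (-9/5)P₁ + (-4/21)P₂ + (4/5)P₃ + (16/35)P₄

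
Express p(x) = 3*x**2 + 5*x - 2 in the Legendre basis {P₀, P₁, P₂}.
-P₀ + (5)P₁ + (2)P₂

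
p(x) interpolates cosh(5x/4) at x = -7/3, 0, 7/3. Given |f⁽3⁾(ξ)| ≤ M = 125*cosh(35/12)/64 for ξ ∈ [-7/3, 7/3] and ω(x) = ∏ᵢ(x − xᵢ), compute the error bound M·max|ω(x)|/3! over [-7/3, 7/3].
42875*sqrt(3)*cosh(35/12)/46656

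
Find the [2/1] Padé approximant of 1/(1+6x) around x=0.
1/(6*x + 1)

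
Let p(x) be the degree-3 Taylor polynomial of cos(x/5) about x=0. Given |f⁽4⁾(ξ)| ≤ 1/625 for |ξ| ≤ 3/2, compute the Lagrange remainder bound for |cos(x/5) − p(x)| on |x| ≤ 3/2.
27/80000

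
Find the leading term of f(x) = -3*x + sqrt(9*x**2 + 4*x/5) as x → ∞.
2/15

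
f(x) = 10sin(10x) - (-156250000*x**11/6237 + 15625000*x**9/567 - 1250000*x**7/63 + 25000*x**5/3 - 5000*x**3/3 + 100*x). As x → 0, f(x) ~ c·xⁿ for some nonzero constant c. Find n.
13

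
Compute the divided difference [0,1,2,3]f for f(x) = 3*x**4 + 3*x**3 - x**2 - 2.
21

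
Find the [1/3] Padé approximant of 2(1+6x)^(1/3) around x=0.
(10*x + 2)/(8*x**3/3 - 2*x**2 + 3*x + 1)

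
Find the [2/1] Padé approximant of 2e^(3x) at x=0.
(3*x**2 + 4*x + 2)/(1 - x)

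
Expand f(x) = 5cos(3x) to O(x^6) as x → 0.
5 - 45*x**2/2 + 135*x**4/8 + O(x**6)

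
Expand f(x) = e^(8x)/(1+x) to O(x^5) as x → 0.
1 + 7*x + 25*x**2 + 181*x**3/3 + 331*x**4/3 + O(x**5)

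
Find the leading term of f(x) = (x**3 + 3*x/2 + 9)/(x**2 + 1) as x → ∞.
x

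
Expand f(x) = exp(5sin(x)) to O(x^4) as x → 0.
1 + 5*x + 25*x**2/2 + 20*x**3 + O(x**4)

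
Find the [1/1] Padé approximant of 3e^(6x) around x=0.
(9*x + 3)/(1 - 3*x)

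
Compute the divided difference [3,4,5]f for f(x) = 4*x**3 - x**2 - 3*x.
47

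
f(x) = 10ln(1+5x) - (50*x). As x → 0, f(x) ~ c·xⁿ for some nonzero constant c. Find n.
2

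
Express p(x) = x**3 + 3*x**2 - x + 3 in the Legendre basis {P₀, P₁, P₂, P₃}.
(4)P₀ + (-2/5)P₁ + (2)P₂ + (2/5)P₃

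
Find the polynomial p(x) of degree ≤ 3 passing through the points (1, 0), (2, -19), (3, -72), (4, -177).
-3*x**3 + x**2 - x + 3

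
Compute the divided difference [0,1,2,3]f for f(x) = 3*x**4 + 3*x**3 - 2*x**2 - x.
21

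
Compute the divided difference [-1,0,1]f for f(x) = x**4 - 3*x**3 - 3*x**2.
-2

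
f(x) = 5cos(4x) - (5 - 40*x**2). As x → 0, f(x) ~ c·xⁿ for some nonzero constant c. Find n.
4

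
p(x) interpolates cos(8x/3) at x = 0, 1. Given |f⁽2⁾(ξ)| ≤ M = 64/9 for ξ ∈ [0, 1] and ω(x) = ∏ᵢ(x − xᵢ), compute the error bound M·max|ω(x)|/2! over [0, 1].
8/9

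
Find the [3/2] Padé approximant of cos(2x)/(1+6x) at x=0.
(206*x**3/17 - 103*x**2/51 - 6*x + 1)/(1 - 1837*x**2/51)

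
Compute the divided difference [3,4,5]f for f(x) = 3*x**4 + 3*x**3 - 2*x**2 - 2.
325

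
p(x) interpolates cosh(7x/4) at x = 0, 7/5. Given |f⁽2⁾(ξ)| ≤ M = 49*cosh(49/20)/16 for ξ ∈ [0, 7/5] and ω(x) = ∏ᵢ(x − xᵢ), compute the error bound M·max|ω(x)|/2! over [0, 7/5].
2401*cosh(49/20)/3200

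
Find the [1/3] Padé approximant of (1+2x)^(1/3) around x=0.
(5*x/3 + 1)/(8*x**3/81 - 2*x**2/9 + x + 1)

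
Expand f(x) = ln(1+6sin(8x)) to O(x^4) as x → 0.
48*x - 1152*x**2 + 36352*x**3 + O(x**4)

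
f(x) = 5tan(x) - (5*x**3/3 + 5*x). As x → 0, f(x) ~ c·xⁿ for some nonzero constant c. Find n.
5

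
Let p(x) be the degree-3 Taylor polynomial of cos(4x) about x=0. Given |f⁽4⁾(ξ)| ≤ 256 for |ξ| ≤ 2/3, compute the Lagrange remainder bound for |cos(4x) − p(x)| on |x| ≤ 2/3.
512/243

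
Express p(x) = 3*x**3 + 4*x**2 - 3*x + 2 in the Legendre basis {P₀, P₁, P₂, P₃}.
(10/3)P₀ + (-6/5)P₁ + (8/3)P₂ + (6/5)P₃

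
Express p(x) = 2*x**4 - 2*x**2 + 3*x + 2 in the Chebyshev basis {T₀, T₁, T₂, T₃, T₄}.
(7/4)T₀ + (3)T₁ + (1/4)T₄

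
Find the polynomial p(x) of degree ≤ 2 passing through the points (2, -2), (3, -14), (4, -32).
-3*x**2 + 3*x + 4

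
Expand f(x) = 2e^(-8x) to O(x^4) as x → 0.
2 - 16*x + 64*x**2 - 512*x**3/3 + O(x**4)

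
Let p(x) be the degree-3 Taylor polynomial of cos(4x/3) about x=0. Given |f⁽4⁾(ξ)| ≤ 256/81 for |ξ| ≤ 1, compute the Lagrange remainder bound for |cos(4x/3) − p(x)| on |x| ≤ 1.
32/243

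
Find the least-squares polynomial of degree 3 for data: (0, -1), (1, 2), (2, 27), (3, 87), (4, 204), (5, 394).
-7/6 + (-41/252)x + (41/42)x² + (107/36)x³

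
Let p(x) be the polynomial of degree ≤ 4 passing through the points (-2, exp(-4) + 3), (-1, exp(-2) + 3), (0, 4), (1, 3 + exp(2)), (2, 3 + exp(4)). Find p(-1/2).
(-5 + 60*exp(2) + (-20*exp(2) + 3*exp(4) + 474)*exp(4))*exp(-4)/128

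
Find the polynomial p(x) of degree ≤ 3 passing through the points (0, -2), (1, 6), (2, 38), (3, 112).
3*x**3 + 3*x**2 + 2*x - 2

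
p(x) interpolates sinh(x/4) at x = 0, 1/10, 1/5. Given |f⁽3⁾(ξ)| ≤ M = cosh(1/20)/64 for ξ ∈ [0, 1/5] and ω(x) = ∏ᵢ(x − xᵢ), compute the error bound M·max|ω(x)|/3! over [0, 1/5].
sqrt(3)*cosh(1/20)/1728000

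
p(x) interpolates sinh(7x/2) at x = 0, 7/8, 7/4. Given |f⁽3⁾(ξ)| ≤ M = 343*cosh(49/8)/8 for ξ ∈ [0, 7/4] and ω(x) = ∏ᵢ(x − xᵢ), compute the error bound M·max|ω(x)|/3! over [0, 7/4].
117649*sqrt(3)*cosh(49/8)/110592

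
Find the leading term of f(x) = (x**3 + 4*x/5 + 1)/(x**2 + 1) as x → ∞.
x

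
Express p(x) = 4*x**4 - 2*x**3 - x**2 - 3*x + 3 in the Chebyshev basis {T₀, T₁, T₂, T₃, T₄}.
(4)T₀ + (-9/2)T₁ + (3/2)T₂ + (-1/2)T₃ + (1/2)T₄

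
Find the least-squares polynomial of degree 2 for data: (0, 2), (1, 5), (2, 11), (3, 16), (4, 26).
72/35 + (153/70)x + (13/14)x²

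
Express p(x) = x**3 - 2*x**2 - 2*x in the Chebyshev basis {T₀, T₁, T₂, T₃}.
-T₀ + (-5/4)T₁ - T₂ + (1/4)T₃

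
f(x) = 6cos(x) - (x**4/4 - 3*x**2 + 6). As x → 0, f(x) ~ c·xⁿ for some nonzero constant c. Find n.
6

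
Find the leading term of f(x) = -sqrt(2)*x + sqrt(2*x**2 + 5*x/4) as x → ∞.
5*sqrt(2)/16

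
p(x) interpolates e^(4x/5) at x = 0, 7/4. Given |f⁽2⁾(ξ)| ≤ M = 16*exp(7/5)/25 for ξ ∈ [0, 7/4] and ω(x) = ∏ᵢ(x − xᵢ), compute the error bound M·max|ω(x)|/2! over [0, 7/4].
49*exp(7/5)/200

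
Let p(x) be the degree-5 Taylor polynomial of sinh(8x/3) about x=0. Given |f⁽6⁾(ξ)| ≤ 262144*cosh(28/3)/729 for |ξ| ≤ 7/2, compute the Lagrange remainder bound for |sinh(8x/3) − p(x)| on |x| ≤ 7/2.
30118144*cosh(28/3)/32805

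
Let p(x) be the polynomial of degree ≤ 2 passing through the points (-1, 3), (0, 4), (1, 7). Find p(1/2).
21/4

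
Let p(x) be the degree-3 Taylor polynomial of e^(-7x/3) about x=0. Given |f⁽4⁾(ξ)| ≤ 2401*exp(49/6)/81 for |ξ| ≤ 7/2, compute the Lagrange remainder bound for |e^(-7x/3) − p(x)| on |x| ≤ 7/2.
5764801*exp(49/6)/31104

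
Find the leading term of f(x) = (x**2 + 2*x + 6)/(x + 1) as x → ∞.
x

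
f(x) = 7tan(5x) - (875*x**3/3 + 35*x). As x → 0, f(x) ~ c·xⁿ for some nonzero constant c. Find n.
5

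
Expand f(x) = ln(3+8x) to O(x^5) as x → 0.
log(3) + 8*x/3 - 32*x**2/9 + 512*x**3/81 - 1024*x**4/81 + O(x**5)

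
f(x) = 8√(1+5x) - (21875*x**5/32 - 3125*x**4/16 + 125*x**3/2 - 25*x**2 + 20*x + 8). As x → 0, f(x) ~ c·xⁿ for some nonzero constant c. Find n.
6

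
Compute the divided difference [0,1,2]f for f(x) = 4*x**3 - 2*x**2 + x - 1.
10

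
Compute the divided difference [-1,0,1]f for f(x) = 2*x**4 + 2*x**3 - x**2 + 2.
1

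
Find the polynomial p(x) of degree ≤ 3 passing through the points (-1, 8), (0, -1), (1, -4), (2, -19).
-3*x**3 + 3*x**2 - 3*x - 1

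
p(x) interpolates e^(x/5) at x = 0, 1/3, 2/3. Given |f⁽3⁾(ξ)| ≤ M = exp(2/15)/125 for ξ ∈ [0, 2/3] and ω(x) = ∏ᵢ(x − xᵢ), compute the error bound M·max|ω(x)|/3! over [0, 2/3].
sqrt(3)*exp(2/15)/91125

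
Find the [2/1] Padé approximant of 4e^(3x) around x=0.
(6*x**2 + 8*x + 4)/(1 - x)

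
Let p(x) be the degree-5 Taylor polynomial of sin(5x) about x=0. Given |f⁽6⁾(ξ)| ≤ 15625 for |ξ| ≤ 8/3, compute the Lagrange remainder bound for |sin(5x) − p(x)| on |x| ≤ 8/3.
51200000/6561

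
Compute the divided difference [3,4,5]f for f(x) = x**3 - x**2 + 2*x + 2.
11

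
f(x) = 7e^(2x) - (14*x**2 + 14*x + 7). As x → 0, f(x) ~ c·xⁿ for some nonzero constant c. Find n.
3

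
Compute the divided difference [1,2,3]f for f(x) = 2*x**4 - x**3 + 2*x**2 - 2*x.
46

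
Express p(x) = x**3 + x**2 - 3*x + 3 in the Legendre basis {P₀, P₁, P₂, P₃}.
(10/3)P₀ + (-12/5)P₁ + (2/3)P₂ + (2/5)P₃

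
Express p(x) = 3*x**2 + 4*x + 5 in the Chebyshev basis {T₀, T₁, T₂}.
(13/2)T₀ + (4)T₁ + (3/2)T₂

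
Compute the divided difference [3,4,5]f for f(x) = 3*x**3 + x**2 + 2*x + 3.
37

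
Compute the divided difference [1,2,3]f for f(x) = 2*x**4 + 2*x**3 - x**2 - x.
61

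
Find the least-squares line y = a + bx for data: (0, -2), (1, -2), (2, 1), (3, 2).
a = -5/2, b = 3/2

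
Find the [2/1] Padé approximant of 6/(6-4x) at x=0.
1/(1 - 2*x/3)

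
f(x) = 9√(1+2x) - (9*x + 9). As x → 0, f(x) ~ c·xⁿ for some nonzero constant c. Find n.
2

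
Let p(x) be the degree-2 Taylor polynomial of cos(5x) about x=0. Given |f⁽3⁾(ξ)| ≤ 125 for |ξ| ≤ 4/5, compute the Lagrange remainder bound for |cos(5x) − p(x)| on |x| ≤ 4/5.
32/3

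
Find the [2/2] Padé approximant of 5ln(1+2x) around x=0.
10*x*(x + 1)/(2*x**2/3 + 2*x + 1)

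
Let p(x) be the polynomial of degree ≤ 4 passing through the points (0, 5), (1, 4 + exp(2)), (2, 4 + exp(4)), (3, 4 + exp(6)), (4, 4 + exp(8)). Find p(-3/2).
-385*exp(6)/32 - 693*exp(2)/32 + 1667/128 + 1485*exp(4)/64 + 315*exp(8)/128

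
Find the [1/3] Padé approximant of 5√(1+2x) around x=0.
(35*x/4 + 5)/(x**3/8 - x**2/4 + 3*x/4 + 1)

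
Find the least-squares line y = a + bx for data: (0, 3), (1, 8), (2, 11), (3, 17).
a = 3, b = 9/2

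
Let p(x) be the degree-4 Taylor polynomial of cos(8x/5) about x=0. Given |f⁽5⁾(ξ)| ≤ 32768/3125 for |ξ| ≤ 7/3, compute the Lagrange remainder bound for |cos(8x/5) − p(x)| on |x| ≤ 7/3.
68841472/11390625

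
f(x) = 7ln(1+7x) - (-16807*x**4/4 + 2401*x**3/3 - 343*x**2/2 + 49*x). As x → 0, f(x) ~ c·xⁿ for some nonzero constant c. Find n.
5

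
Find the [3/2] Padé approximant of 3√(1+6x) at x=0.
(81*x**3/4 + 243*x**2/4 + 27*x + 3)/(27*x**2/4 + 6*x + 1)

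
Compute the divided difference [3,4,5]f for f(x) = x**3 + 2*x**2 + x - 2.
14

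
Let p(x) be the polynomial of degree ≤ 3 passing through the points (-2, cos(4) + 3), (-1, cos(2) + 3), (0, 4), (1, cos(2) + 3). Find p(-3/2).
cos(2) + 5*cos(4)/16 + 43/16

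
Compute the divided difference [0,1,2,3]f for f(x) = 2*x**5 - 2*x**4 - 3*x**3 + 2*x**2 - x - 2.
35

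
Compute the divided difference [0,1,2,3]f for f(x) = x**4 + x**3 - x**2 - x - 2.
7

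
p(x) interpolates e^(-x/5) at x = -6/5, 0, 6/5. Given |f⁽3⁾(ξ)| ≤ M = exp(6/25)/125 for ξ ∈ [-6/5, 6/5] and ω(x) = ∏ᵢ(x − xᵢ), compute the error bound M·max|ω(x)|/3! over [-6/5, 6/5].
8*sqrt(3)*exp(6/25)/15625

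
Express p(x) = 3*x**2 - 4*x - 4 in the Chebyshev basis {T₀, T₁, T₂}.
(-5/2)T₀ + (-4)T₁ + (3/2)T₂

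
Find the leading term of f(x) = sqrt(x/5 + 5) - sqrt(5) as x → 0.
sqrt(5)*x/50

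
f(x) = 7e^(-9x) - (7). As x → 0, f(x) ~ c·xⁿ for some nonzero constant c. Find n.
1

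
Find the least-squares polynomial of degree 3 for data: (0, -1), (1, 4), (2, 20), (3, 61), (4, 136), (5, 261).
-43/42 + (865/252)x + (-41/84)x² + (37/18)x³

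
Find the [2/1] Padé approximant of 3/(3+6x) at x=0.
1/(2*x + 1)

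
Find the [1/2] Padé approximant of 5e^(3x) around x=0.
(5*x + 5)/(3*x**2/2 - 2*x + 1)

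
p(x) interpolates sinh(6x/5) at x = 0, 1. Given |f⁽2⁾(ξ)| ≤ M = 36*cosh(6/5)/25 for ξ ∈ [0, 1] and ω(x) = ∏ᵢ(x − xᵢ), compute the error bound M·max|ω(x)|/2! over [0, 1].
9*cosh(6/5)/50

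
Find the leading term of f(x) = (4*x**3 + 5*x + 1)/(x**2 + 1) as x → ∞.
4*x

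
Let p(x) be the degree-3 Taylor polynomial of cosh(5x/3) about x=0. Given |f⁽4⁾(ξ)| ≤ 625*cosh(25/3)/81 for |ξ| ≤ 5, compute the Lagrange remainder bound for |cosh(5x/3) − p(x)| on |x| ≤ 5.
390625*cosh(25/3)/1944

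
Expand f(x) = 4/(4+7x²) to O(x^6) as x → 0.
1 - 7*x**2/4 + 49*x**4/16 + O(x**6)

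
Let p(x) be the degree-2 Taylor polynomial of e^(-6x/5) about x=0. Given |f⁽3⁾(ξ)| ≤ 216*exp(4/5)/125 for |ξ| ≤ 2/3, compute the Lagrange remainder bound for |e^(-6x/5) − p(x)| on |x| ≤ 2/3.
32*exp(4/5)/375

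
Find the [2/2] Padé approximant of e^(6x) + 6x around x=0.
(15*x**2 + 12*x + 1)/(1 - 3*x**2)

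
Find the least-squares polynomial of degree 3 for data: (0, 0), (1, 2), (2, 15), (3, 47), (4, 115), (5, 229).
-17/126 + (1769/756)x + (-445/252)x² + (113/54)x³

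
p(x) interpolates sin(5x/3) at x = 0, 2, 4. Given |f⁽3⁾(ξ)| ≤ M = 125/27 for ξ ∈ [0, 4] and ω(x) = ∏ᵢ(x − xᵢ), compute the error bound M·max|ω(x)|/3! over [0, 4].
1000*sqrt(3)/729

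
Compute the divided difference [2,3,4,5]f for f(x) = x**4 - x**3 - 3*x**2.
13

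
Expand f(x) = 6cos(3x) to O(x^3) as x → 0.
6 - 27*x**2 + O(x**3)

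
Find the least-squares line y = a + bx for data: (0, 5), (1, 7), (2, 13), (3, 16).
a = 22/5, b = 39/10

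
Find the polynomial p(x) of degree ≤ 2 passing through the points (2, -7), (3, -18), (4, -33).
-2*x**2 - x + 3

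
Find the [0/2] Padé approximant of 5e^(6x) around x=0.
5/(18*x**2 - 6*x + 1)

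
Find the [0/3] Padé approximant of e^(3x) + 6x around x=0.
1/(-1305*x**3/2 + 153*x**2/2 - 9*x + 1)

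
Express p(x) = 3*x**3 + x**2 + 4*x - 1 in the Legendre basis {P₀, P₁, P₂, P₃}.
(-2/3)P₀ + (29/5)P₁ + (2/3)P₂ + (6/5)P₃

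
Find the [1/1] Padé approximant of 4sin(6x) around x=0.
24*x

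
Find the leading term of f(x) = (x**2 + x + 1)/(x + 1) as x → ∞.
x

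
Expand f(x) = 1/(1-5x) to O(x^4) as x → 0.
1 + 5*x + 25*x**2 + 125*x**3 + O(x**4)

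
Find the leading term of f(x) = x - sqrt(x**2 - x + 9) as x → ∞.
1/2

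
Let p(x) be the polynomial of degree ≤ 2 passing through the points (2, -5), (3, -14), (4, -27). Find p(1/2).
1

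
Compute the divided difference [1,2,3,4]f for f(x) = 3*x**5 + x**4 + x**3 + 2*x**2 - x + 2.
206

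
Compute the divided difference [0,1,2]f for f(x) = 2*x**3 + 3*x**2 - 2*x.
9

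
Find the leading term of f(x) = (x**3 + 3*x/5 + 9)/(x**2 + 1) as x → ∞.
x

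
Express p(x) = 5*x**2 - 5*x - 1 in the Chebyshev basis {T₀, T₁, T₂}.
(3/2)T₀ + (-5)T₁ + (5/2)T₂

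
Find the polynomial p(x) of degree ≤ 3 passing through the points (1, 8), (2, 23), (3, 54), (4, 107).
x**3 + 2*x**2 + 2*x + 3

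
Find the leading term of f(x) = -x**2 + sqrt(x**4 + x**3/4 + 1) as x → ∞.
x/8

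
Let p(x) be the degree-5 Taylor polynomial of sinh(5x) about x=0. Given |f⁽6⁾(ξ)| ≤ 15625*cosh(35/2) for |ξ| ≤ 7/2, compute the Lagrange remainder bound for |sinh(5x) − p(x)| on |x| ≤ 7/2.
367653125*cosh(35/2)/9216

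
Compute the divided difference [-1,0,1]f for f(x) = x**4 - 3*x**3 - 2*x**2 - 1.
-1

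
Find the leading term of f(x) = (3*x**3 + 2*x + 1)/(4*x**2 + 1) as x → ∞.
3*x/4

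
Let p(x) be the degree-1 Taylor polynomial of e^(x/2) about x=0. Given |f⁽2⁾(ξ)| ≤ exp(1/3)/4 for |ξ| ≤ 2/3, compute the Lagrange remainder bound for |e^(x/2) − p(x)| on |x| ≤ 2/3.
exp(1/3)/18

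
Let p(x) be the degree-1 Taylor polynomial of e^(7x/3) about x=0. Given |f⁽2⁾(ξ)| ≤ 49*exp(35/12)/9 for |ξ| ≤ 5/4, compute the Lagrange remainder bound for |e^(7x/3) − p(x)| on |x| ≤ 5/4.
1225*exp(35/12)/288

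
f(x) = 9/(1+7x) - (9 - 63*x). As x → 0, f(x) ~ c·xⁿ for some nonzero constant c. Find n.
2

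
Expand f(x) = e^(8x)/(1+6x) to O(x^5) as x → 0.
1 + 2*x + 20*x**2 - 104*x**3/3 + 1136*x**4/3 + O(x**5)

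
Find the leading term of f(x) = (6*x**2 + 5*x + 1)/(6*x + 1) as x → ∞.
x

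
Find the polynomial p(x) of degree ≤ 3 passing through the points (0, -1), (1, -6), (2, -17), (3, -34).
-3*x**2 - 2*x - 1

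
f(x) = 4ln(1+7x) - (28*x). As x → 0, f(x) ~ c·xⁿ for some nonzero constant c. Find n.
2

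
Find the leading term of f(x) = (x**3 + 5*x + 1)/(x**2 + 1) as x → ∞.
x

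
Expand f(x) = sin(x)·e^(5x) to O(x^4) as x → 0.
x + 5*x**2 + 37*x**3/3 + O(x**4)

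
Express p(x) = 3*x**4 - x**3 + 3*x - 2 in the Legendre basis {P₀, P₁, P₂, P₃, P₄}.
(-7/5)P₀ + (12/5)P₁ + (12/7)P₂ + (-2/5)P₃ + (24/35)P₄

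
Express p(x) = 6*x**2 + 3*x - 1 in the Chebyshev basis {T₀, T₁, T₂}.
(2)T₀ + (3)T₁ + (3)T₂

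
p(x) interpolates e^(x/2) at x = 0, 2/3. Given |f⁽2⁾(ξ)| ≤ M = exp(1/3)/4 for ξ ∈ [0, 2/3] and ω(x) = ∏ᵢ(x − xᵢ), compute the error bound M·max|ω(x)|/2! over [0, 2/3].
exp(1/3)/72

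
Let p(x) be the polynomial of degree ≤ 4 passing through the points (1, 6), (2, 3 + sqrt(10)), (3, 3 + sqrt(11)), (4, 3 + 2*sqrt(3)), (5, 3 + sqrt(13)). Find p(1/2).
-105*sqrt(10)/32 - 45*sqrt(3)/16 + 35*sqrt(13)/128 + 189*sqrt(11)/64 + 1329/128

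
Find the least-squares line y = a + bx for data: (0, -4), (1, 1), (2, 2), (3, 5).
a = -16/5, b = 14/5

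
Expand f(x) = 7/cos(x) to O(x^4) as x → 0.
7 + 7*x**2/2 + O(x**4)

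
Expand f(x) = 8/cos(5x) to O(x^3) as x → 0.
8 + 100*x**2 + O(x**3)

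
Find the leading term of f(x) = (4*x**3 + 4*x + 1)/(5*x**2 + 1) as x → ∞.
4*x/5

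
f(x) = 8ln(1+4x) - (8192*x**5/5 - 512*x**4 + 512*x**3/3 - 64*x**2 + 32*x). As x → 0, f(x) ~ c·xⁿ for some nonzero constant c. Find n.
6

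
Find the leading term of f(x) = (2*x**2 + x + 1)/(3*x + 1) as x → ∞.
2*x/3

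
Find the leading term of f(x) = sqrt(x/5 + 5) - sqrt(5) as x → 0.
sqrt(5)*x/50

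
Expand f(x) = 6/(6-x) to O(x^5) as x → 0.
1 + x/6 + x**2/36 + x**3/216 + x**4/1296 + O(x**5)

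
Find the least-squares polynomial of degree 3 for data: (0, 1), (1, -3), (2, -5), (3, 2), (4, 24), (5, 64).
143/126 + (-461/108)x + (-293/252)x² + (49/54)x³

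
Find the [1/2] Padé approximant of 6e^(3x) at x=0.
(6*x + 6)/(3*x**2/2 - 2*x + 1)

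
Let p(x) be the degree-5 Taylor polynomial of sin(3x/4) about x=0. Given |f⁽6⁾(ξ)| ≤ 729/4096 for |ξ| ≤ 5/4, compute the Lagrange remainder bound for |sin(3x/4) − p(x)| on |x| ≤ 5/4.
253125/268435456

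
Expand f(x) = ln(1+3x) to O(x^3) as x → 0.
3*x - 9*x**2/2 + O(x**3)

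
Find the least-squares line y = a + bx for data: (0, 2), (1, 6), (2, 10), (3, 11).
a = 13/5, b = 31/10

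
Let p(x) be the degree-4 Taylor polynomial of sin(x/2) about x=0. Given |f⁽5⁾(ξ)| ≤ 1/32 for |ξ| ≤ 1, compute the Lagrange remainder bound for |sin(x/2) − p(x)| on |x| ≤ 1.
1/3840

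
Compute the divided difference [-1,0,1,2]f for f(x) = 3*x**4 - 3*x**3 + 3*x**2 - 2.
3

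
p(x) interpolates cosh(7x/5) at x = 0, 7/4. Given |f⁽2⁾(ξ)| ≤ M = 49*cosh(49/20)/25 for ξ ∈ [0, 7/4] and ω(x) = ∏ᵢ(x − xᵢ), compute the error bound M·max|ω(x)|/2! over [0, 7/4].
2401*cosh(49/20)/3200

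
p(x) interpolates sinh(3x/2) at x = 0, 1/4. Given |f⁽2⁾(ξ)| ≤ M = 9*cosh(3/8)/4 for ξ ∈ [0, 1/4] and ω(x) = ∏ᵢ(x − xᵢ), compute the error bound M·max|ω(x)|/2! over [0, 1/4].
9*cosh(3/8)/512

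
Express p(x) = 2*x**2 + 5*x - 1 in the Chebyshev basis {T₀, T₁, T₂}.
(5)T₁ + T₂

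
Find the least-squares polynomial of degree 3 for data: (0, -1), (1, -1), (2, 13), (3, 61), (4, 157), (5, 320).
-58/63 + (-442/189)x + (-229/252)x² + (307/108)x³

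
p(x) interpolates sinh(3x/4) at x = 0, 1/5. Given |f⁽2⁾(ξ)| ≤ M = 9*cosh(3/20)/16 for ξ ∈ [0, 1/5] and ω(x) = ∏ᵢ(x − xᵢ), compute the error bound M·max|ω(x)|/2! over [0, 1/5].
9*cosh(3/20)/3200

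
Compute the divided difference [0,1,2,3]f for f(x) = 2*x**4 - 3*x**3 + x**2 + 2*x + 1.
9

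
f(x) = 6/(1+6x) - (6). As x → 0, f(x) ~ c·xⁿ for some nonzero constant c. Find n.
1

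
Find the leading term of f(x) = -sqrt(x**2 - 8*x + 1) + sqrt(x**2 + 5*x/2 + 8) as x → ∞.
21/4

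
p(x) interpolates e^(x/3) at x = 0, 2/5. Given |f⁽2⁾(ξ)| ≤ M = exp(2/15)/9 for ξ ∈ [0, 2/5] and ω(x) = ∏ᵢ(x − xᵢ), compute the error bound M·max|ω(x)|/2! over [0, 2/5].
exp(2/15)/450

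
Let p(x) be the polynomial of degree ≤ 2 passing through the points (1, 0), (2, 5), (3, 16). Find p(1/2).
-1/4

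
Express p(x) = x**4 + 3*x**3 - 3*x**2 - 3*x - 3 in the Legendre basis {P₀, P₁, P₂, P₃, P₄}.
(-19/5)P₀ + (-6/5)P₁ + (-10/7)P₂ + (6/5)P₃ + (8/35)P₄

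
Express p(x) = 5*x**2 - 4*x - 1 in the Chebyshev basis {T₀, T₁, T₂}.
(3/2)T₀ + (-4)T₁ + (5/2)T₂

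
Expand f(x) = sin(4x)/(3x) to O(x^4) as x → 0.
4/3 - 32*x**2/9 + O(x**4)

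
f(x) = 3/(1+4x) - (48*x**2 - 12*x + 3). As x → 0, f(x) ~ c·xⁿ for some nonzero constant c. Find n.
3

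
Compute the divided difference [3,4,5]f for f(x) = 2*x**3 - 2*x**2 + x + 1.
22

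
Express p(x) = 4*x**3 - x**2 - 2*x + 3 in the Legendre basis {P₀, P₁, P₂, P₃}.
(8/3)P₀ + (2/5)P₁ + (-2/3)P₂ + (8/5)P₃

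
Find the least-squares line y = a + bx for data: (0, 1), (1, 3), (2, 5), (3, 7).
a = 1, b = 2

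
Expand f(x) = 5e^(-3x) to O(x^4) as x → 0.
5 - 15*x + 45*x**2/2 - 45*x**3/2 + O(x**4)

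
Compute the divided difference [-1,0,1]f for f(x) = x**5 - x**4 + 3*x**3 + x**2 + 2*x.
0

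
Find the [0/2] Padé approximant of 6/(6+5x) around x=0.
1/(5*x/6 + 1)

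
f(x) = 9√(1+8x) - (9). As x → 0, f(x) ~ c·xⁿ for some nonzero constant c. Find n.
1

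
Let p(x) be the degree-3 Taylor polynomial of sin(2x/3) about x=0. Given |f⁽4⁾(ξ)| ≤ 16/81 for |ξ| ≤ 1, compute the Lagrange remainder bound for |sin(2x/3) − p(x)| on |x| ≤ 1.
2/243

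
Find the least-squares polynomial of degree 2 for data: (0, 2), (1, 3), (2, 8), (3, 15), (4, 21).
53/35 + (11/7)x + (6/7)x²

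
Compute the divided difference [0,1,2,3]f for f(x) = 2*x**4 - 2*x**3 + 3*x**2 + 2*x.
10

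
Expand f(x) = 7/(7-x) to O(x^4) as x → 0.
1 + x/7 + x**2/49 + x**3/343 + O(x**4)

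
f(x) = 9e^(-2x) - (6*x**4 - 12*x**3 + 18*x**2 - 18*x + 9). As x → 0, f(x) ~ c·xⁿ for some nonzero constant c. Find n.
5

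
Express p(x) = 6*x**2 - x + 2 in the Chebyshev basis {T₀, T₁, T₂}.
(5)T₀ - T₁ + (3)T₂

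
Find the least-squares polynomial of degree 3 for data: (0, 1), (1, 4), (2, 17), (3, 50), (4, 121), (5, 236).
67/63 + (424/189)x + (-89/63)x² + (56/27)x³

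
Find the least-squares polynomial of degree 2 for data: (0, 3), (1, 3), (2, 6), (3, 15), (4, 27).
108/35 + (-18/7)x + (15/7)x²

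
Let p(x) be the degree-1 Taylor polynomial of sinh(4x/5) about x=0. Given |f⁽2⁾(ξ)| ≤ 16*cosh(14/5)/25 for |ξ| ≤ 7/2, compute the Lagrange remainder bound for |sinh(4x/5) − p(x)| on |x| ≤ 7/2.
98*cosh(14/5)/25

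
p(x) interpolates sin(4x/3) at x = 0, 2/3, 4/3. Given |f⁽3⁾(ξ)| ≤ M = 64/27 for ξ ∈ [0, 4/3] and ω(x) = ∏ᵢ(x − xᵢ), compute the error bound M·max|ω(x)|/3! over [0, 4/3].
512*sqrt(3)/19683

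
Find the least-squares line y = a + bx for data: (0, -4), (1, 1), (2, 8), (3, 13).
a = -21/5, b = 29/5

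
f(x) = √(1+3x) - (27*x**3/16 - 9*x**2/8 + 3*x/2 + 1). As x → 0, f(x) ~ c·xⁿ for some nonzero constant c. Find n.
4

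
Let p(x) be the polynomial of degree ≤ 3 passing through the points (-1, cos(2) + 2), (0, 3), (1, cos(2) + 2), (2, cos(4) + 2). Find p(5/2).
35*cos(4)/16 - 5*cos(2)/2 + 53/16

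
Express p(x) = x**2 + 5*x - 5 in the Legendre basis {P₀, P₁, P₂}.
(-14/3)P₀ + (5)P₁ + (2/3)P₂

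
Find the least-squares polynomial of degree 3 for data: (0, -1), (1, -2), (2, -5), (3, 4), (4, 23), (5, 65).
-53/63 + (-7/54)x + (-719/252)x² + (119/108)x³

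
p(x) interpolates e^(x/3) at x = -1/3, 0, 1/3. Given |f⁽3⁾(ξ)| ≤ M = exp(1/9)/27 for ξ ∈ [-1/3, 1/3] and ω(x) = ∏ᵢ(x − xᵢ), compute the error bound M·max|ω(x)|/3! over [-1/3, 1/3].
sqrt(3)*exp(1/9)/19683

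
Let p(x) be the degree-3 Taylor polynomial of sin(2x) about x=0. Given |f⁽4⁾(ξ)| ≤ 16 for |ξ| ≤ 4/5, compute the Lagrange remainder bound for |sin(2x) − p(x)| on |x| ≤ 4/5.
512/1875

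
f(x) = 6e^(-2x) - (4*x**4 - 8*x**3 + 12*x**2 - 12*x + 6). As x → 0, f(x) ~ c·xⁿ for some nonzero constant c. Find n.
5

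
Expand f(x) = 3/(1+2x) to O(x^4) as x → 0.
3 - 6*x + 12*x**2 - 24*x**3 + O(x**4)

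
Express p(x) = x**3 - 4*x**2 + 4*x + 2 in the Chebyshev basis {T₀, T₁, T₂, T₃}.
(19/4)T₁ + (-2)T₂ + (1/4)T₃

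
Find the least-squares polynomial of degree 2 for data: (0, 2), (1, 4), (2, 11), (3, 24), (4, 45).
16/7 + (-69/35)x + (22/7)x²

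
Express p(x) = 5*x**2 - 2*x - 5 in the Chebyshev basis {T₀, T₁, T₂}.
(-5/2)T₀ + (-2)T₁ + (5/2)T₂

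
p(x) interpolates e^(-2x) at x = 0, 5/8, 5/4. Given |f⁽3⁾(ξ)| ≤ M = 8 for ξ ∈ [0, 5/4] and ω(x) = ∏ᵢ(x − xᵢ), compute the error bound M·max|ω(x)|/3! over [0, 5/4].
125*sqrt(3)/1728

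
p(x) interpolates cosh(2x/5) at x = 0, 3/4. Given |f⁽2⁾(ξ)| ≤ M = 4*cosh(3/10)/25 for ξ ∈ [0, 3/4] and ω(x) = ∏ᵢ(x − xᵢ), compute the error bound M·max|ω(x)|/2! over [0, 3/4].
9*cosh(3/10)/800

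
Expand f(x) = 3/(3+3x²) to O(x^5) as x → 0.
1 - x**2 + x**4 + O(x**5)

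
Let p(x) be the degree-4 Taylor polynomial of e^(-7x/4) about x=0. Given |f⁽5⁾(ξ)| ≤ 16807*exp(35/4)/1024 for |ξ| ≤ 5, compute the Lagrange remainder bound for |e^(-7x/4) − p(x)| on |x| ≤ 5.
10504375*exp(35/4)/24576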